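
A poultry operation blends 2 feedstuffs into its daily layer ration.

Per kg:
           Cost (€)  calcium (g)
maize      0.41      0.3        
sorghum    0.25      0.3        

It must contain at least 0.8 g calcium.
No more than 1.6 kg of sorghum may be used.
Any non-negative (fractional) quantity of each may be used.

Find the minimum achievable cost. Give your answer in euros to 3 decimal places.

€0.837

Treat it as an LP. Let x1 = kg of maize, x2 = kg of sorghum.
Minimize 0.41x1 + 0.25x2 with:
  0.3x1 + 0.3x2 ≥ 0.8   (calcium)
  x2 ≤ 1.6
  x1, x2 ≥ 0.
Both inputs are positive at the optimum. Binding constraints: calcium and the sorghum cap.
Solving gives x1 = 1.067, x2 = 1.6.
Cost = 0.41·1.067 + 0.25·1.6 = 0.83747.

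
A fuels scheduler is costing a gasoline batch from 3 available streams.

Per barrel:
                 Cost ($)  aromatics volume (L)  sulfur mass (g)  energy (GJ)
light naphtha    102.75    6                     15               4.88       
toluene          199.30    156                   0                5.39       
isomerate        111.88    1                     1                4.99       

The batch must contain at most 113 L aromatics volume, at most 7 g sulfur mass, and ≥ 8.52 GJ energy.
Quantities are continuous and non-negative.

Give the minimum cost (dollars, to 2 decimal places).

$188.51

Let x1 = barrels of light naphtha, x2 = barrels of toluene, x3 = barrels of isomerate.
Minimize 102.75x1 + 199.3x2 + 111.88x3 with:
  6x1 + 156x2 + 1x3 ≤ 113   (aromatics volume)
  15x1 + 1x3 ≤ 7   (sulfur mass)
  4.88x1 + 5.39x2 + 4.99x3 ≥ 8.52   (energy)
  x1, x2, x3 ≥ 0.
The cheapest feasible vertex uses only light naphtha, isomerate; toluene is not used. The sulfur mass and energy requirements are met with equality.
So light naphtha = 0.37745 barrels, isomerate = 1.3383 barrels.
Hence cost = 102.75·0.37745 + 111.88·1.3383 = $188.5120.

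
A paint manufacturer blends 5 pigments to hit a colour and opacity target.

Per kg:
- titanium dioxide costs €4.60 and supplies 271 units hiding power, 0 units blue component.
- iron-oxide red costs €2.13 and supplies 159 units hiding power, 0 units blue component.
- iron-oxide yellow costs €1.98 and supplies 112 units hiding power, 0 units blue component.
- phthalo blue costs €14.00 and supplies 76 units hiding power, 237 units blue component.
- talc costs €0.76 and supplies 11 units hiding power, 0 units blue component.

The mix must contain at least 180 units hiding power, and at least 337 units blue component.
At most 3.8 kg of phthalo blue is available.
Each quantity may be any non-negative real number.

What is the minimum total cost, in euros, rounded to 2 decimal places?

€20.87

Set it up as a linear program. Let x1 = kg of titanium dioxide, x2 = kg of iron-oxide red, x3 = kg of iron-oxide yellow, x4 = kg of phthalo blue, x5 = kg of talc.
min 4.6x1 + 2.13x2 + 1.98x3 + 14x4 + 0.76x5 subject to:
  271x1 + 159x2 + 112x3 + 76x4 + 11x5 ≥ 180   (hiding power)
  237x4 ≥ 337   (blue component)
  x4 ≤ 3.8
  x1, x2, x3, x4, x5 ≥ 0.
The optimal basis is {iron-oxide red, phthalo blue}; titanium dioxide, iron-oxide yellow, talc drop out. There the hiding power and blue component constraints are tight.
Optimal quantities: iron-oxide red = 0.4524 kg, phthalo blue = 1.422 kg.
Hence cost = 2.13·0.4524 + 14·1.422 = €20.8716.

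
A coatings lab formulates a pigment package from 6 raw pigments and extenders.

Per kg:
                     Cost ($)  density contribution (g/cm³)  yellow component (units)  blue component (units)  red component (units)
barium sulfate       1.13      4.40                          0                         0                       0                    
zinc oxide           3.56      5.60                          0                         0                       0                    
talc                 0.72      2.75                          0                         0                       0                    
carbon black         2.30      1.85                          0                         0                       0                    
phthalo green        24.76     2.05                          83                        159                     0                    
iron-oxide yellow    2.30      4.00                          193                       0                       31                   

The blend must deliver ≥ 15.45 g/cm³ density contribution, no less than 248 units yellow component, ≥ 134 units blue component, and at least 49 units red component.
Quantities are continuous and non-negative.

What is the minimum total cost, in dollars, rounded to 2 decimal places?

Set it up as a linear program. Let x1 = kg of barium sulfate, x2 = kg of zinc oxide, x3 = kg of talc, x4 = kg of carbon black, x5 = kg of phthalo green, x6 = kg of iron-oxide yellow.
Minimise 1.13x1 + 3.56x2 + 0.72x3 + 2.3x4 + 24.76x5 + 2.3x6 with:
  4.4x1 + 5.6x2 + 2.75x3 + 1.85x4 + 2.05x5 + 4x6 ≥ 15.45   (density contribution)
  83x5 + 193x6 ≥ 248   (yellow component)
  159x5 ≥ 134   (blue component)
  31x6 ≥ 49   (red component)
  x1, x2, x3, x4, x5, x6 ≥ 0.
The cheapest feasible vertex uses only barium sulfate, phthalo green, iron-oxide yellow; zinc oxide, talc, carbon black are not used. Binding constraints: density contribution, blue component, red component.
Optimal quantities: barium sulfate = 1.682 kg, phthalo green = 0.8428 kg, iron-oxide yellow = 1.581 kg.
Hence cost = 1.13·1.682 + 24.76·0.8428 + 2.3·1.581 = $26.4047.

$26.40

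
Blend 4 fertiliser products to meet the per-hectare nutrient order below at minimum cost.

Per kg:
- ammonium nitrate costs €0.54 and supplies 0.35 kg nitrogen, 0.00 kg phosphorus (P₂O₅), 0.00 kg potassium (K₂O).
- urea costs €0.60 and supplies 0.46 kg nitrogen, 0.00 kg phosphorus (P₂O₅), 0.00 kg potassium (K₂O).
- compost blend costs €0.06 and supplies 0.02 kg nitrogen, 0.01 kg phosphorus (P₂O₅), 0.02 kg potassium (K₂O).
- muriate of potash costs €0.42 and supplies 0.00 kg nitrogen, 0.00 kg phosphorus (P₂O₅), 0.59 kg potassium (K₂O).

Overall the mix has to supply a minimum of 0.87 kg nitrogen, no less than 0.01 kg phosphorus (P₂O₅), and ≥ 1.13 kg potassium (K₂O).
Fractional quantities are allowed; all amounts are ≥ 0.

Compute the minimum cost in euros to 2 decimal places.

Let x1 = kg of ammonium nitrate, x2 = kg of urea, x3 = kg of compost blend, x4 = kg of muriate of potash.
min 0.54x1 + 0.6x2 + 0.06x3 + 0.42x4 subject to:
  0.35x1 + 0.46x2 + 0.02x3 ≥ 0.87   (nitrogen)
  0.01x3 ≥ 0.01   (phosphorus (P₂O₅))
  0.02x3 + 0.59x4 ≥ 1.13   (potassium (K₂O))
  x1, x2, x3, x4 ≥ 0.
At the optimum only urea, compost blend, muriate of potash are positive (ammonium nitrate = 0). Binding constraints: nitrogen, phosphorus (P₂O₅), potassium (K₂O).
So urea = 1.848 kg, compost blend = 1 kg, muriate of potash = 1.881 kg.
Hence cost = 0.6·1.848 + 0.06·1 + 0.42·1.881 = €1.9588.

€1.96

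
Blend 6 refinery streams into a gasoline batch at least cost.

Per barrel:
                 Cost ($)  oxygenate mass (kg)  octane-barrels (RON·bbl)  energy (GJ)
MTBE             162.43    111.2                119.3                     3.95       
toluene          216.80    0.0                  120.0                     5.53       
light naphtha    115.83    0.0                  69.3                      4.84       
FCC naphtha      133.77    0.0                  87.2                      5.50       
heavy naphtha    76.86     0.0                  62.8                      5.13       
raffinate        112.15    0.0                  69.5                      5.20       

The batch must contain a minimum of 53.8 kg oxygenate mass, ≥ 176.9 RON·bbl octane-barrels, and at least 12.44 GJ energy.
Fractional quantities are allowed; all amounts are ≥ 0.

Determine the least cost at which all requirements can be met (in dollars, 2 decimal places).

$236.34

This is a linear program. Let x1 = barrels of MTBE, x2 = barrels of toluene, x3 = barrels of light naphtha, x4 = barrels of FCC naphtha, x5 = barrels of heavy naphtha, x6 = barrels of raffinate.
Minimise 162.43x1 + 216.8x2 + 115.83x3 + 133.77x4 + 76.86x5 + 112.15x6 subject to:
  111.2x1 ≥ 53.8   (oxygenate mass)
  119.3x1 + 120x2 + 69.3x3 + 87.2x4 + 62.8x5 + 69.5x6 ≥ 176.9   (octane-barrels)
  3.95x1 + 5.53x2 + 4.84x3 + 5.5x4 + 5.13x5 + 5.2x6 ≥ 12.44   (energy)
  x1, x2, x3, x4, x5, x6 ≥ 0.
The minimum-cost mix takes nothing from toluene, light naphtha, FCC naphtha, raffinate — only MTBE, heavy naphtha. There the oxygenate mass and energy constraints are tight.
Solving gives x1 = 0.4838129, x5 = 2.052425.
Cost = 162.43·0.4838129 + 76.86·2.052425 = 236.3351.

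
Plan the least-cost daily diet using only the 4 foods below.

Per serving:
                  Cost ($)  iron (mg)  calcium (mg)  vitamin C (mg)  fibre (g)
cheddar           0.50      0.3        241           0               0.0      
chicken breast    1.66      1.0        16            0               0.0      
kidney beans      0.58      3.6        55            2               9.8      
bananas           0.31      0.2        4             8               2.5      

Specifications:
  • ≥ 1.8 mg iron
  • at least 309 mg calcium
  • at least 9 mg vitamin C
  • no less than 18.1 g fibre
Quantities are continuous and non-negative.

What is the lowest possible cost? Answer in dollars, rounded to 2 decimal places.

$1.63

Let x1 = servings of cheddar, x2 = servings of chicken breast, x3 = servings of kidney beans, x4 = servings of bananas.
Minimise 0.5x1 + 1.66x2 + 0.58x3 + 0.31x4 s.t.:
  0.3x1 + 1x2 + 3.6x3 + 0.2x4 ≥ 1.8   (iron)
  241x1 + 16x2 + 55x3 + 4x4 ≥ 309   (calcium)
  2x3 + 8x4 ≥ 9   (vitamin C)
  9.8x3 + 2.5x4 ≥ 18.1   (fibre)
  x1, x2, x3, x4 ≥ 0.
The minimum-cost mix takes nothing from chicken breast — only cheddar, kidney beans, bananas. There the calcium, vitamin C, fibre constraints are tight.
That vertex is x1 = 0.8901, x3 = 1.666, x4 = 0.7084.
Cost = 0.5·0.8901 + 0.58·1.666 + 0.31·0.7084 = 1.6309.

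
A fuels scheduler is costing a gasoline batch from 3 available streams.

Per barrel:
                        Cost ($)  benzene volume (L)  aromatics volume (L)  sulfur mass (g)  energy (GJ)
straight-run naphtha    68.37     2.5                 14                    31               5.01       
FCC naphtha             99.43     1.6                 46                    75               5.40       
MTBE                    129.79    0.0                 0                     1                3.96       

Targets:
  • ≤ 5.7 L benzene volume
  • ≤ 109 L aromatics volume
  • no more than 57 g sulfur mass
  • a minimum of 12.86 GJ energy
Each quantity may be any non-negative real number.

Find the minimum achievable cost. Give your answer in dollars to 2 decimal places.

Let x1 = barrels of straight-run naphtha, x2 = barrels of FCC naphtha, x3 = barrels of MTBE.
Minimise 68.37x1 + 99.43x2 + 129.79x3 s.t.:
  2.5x1 + 1.6x2 ≤ 5.7   (benzene volume)
  14x1 + 46x2 ≤ 109   (aromatics volume)
  31x1 + 75x2 + 1x3 ≤ 57   (sulfur mass)
  5.01x1 + 5.4x2 + 3.96x3 ≥ 12.86   (energy)
  x1, x2, x3 ≥ 0.
The minimum-cost mix takes nothing from FCC naphtha — only straight-run naphtha, MTBE. The sulfur mass and energy requirements are met with equality.
Solving gives x1 = 1.8077, x3 = 0.96042.
Cost = 68.37·1.8077 + 129.79·0.96042 = 248.2454.

$248.25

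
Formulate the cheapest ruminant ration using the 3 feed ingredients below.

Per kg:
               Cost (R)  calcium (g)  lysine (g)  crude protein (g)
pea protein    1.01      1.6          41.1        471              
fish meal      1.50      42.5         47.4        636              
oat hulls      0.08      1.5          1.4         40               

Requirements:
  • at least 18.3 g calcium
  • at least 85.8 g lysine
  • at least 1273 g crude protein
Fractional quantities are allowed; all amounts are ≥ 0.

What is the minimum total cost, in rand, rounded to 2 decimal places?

Treat it as an LP. Let x1 = kg of pea protein, x2 = kg of fish meal, x3 = kg of oat hulls.
Minimize 1.01x1 + 1.5x2 + 0.08x3 s.t.:
  1.6x1 + 42.5x2 + 1.5x3 ≥ 18.3   (calcium)
  41.1x1 + 47.4x2 + 1.4x3 ≥ 85.8   (lysine)
  471x1 + 636x2 + 40x3 ≥ 1273   (crude protein)
  x1, x2, x3 ≥ 0.
At the optimum only pea protein, oat hulls are positive (fish meal = 0). There the lysine and crude protein constraints are tight.
Optimal quantities: pea protein = 1.676 kg, oat hulls = 12.09 kg.
Cost = 1.01·1.676 + 0.08·12.09 = 2.6600.

R2.66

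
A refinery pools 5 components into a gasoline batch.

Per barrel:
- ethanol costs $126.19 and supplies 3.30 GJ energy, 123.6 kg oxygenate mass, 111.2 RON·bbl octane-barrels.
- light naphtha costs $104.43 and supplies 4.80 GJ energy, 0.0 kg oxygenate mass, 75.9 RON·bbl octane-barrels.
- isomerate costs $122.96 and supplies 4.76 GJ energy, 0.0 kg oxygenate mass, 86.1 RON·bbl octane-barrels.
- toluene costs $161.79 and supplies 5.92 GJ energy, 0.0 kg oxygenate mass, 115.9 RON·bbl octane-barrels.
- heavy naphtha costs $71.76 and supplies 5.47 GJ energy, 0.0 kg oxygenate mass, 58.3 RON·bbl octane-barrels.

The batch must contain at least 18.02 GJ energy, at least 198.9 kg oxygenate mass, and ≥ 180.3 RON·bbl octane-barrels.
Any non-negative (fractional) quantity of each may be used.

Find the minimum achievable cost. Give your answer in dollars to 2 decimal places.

$369.80

This is a linear program. Let x1 = barrels of ethanol, x2 = barrels of light naphtha, x3 = barrels of isomerate, x4 = barrels of toluene, x5 = barrels of heavy naphtha.
min 126.19x1 + 104.43x2 + 122.96x3 + 161.79x4 + 71.76x5 with:
  3.3x1 + 4.8x2 + 4.76x3 + 5.92x4 + 5.47x5 ≥ 18.02   (energy)
  123.6x1 ≥ 198.9   (oxygenate mass)
  111.2x1 + 75.9x2 + 86.1x3 + 115.9x4 + 58.3x5 ≥ 180.3   (octane-barrels)
  x1, x2, x3, x4, x5 ≥ 0.
The cheapest feasible vertex uses only ethanol, heavy naphtha; light naphtha, isomerate, toluene are not used. There the energy and oxygenate mass constraints are tight.
That vertex is x1 = 1.6092, x5 = 2.3235.
Cost = 126.19·1.6092 + 71.76·2.3235 = 369.7993.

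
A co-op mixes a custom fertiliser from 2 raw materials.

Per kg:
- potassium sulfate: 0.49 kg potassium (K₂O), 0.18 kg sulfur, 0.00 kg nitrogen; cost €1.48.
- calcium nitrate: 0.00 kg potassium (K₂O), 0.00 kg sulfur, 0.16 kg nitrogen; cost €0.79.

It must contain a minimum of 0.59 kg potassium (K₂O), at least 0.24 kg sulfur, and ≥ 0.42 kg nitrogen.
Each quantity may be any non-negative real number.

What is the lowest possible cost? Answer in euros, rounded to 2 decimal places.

€4.05

Let x1 = kg of potassium sulfate, x2 = kg of calcium nitrate.
min 1.48x1 + 0.79x2 with:
  0.49x1 ≥ 0.59   (potassium (K₂O))
  0.18x1 ≥ 0.24   (sulfur)
  0.16x2 ≥ 0.42   (nitrogen)
  x1, x2 ≥ 0.
Both inputs are positive at the optimum. Binding constraints: sulfur and nitrogen.
Optimal quantities: potassium sulfate = 1.333 kg, calcium nitrate = 2.625 kg.
Hence cost = 1.48·1.333 + 0.79·2.625 = €4.0466.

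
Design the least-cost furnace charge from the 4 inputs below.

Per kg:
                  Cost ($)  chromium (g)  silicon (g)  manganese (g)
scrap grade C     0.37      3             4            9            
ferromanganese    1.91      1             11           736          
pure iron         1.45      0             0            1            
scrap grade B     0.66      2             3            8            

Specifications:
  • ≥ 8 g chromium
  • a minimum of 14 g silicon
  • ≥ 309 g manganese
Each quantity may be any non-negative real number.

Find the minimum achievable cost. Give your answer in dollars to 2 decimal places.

Set it up as a linear program. Let x1 = kg of scrap grade C, x2 = kg of ferromanganese, x3 = kg of pure iron, x4 = kg of scrap grade B.
min 0.37x1 + 1.91x2 + 1.45x3 + 0.66x4 subject to:
  3x1 + 1x2 + 2x4 ≥ 8   (chromium)
  4x1 + 11x2 + 3x4 ≥ 14   (silicon)
  9x1 + 736x2 + 1x3 + 8x4 ≥ 309   (manganese)
  x1, x2, x3, x4 ≥ 0.
The optimal basis is {scrap grade C, ferromanganese}; pure iron, scrap grade B drop out. Binding constraints: chromium and manganese.
Solving gives x1 = 2.537, x2 = 0.3888.
Cost = 0.37·2.537 + 1.91·0.3888 = 1.6813.

$1.68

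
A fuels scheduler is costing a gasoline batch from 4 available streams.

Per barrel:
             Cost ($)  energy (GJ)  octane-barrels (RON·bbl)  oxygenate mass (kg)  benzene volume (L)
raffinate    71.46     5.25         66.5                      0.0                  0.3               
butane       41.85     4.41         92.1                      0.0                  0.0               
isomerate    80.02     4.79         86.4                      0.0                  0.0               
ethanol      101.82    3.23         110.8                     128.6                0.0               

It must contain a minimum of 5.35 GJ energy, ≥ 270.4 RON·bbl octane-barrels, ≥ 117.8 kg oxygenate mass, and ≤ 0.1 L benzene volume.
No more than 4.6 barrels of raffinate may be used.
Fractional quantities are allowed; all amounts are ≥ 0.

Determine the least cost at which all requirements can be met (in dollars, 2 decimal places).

This is a linear program. Let x1 = barrels of raffinate, x2 = barrels of butane, x3 = barrels of isomerate, x4 = barrels of ethanol.
Minimise 71.46x1 + 41.85x2 + 80.02x3 + 101.82x4 subject to:
  5.25x1 + 4.41x2 + 4.79x3 + 3.23x4 ≥ 5.35   (energy)
  66.5x1 + 92.1x2 + 86.4x3 + 110.8x4 ≥ 270.4   (octane-barrels)
  128.6x4 ≥ 117.8   (oxygenate mass)
  0.3x1 ≤ 0.1   (benzene volume)
  x1 ≤ 4.6
  x1, x2, x3, x4 ≥ 0.
The minimum-cost mix takes nothing from raffinate, isomerate — only butane, ethanol. Binding constraints: octane-barrels and oxygenate mass.
Solving gives x2 = 1.834, x4 = 0.916.
Total cost: 41.85·1.834 + 101.82·0.916 = 170.0200.

$170.02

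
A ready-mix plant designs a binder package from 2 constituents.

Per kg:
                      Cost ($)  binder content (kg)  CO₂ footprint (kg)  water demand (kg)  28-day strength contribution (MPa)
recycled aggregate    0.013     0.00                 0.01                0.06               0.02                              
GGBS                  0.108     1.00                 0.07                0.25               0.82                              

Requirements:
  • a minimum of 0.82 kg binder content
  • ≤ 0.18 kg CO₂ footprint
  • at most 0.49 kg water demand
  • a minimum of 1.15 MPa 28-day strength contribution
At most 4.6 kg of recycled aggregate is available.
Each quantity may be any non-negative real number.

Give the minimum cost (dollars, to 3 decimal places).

$0.151

Let x1 = kg of recycled aggregate, x2 = kg of GGBS.
min 0.013x1 + 0.108x2 with:
  1x2 ≥ 0.82   (binder content)
  0.01x1 + 0.07x2 ≤ 0.18   (CO₂ footprint)
  0.06x1 + 0.25x2 ≤ 0.49   (water demand)
  0.02x1 + 0.82x2 ≥ 1.15   (28-day strength contribution)
  x1 ≤ 4.6
  x1, x2 ≥ 0.
The optimal basis is {GGBS}; recycled aggregate drops out. There the 28-day strength contribution constraint is tight.
So GGBS = 1.402 kg.
Total cost: 0.108·1.402 = 0.15142.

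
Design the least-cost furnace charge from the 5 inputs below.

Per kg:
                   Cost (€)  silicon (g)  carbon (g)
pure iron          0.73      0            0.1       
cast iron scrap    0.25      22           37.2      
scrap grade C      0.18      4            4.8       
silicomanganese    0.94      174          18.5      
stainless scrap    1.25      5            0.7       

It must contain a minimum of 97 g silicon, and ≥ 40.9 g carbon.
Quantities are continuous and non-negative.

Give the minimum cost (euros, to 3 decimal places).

€0.639

Let x1 = kg of pure iron, x2 = kg of cast iron scrap, x3 = kg of scrap grade C, x4 = kg of silicomanganese, x5 = kg of stainless scrap.
Minimise 0.73x1 + 0.25x2 + 0.18x3 + 0.94x4 + 1.25x5 subject to:
  22x2 + 4x3 + 174x4 + 5x5 ≥ 97   (silicon)
  0.1x1 + 37.2x2 + 4.8x3 + 18.5x4 + 0.7x5 ≥ 40.9   (carbon)
  x1, x2, x3, x4, x5 ≥ 0.
The minimum-cost mix takes nothing from pure iron, scrap grade C, stainless scrap — only cast iron scrap, silicomanganese. Binding constraints: silicon and carbon.
So cast iron scrap = 0.8774 kg, silicomanganese = 0.4465 kg.
Objective = 0.25·0.8774 + 0.94·0.4465 = 0.63906.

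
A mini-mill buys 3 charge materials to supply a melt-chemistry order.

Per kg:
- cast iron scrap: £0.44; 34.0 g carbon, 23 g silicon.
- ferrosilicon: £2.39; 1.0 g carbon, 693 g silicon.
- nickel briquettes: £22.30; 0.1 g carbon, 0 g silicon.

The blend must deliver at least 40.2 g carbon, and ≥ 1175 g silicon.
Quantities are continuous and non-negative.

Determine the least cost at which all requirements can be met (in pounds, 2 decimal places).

Set it up as a linear program. Let x1 = kg of cast iron scrap, x2 = kg of ferrosilicon, x3 = kg of nickel briquettes.
Minimise 0.44x1 + 2.39x2 + 22.3x3 subject to:
  34x1 + 1x2 + 0.1x3 ≥ 40.2   (carbon)
  23x1 + 693x2 ≥ 1175   (silicon)
  x1, x2, x3 ≥ 0.
At the optimum only cast iron scrap, ferrosilicon are positive (nickel briquettes = 0). The carbon and silicon requirements are met with equality.
Solving gives x1 = 1.134, x2 = 1.658.
Total cost: 0.44·1.134 + 2.39·1.658 = 4.4616.

£4.46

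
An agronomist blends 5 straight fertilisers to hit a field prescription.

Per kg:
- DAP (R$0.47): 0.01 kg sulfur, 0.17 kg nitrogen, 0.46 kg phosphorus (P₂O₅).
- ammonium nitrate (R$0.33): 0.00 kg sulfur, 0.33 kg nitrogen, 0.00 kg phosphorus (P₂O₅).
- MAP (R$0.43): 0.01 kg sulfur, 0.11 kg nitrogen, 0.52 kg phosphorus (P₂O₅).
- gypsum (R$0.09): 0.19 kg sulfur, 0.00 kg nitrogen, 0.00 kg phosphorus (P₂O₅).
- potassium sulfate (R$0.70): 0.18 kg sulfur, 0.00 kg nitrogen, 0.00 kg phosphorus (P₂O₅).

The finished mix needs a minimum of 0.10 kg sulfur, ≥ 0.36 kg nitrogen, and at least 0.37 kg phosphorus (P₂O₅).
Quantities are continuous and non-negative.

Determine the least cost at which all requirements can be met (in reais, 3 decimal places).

Set it up as a linear program. Let x1 = kg of DAP, x2 = kg of ammonium nitrate, x3 = kg of MAP, x4 = kg of gypsum, x5 = kg of potassium sulfate.
min 0.47x1 + 0.33x2 + 0.43x3 + 0.09x4 + 0.7x5 with:
  0.01x1 + 0.01x3 + 0.19x4 + 0.18x5 ≥ 0.1   (sulfur)
  0.17x1 + 0.33x2 + 0.11x3 ≥ 0.36   (nitrogen)
  0.46x1 + 0.52x3 ≥ 0.37   (phosphorus (P₂O₅))
  x1, x2, x3, x4, x5 ≥ 0.
The minimum-cost mix takes nothing from DAP, potassium sulfate — only ammonium nitrate, MAP, gypsum. The sulfur, nitrogen, phosphorus (P₂O₅) requirements are met with equality.
Optimal quantities: ammonium nitrate = 0.8537 kg, MAP = 0.7115 kg, gypsum = 0.4889 kg.
Objective = 0.33·0.8537 + 0.43·0.7115 + 0.09·0.4889 = 0.63167.

R$0.632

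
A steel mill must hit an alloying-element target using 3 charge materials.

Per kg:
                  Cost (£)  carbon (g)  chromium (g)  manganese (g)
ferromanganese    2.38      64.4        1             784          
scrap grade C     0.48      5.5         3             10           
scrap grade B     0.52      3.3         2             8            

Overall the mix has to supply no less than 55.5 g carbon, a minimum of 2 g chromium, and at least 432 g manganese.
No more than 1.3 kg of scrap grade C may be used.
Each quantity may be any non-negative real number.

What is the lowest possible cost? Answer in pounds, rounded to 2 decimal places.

£2.16

Let x1 = kg of ferromanganese, x2 = kg of scrap grade C, x3 = kg of scrap grade B.
Minimize 2.38x1 + 0.48x2 + 0.52x3 subject to:
  64.4x1 + 5.5x2 + 3.3x3 ≥ 55.5   (carbon)
  1x1 + 3x2 + 2x3 ≥ 2   (chromium)
  784x1 + 10x2 + 8x3 ≥ 432   (manganese)
  x2 ≤ 1.3
  x1, x2, x3 ≥ 0.
The minimum-cost mix takes nothing from scrap grade B — only ferromanganese, scrap grade C. There the carbon and chromium constraints are tight.
So ferromanganese = 0.8284 kg, scrap grade C = 0.3905 kg.
Hence cost = 2.38·0.8284 + 0.48·0.3905 = £2.1590.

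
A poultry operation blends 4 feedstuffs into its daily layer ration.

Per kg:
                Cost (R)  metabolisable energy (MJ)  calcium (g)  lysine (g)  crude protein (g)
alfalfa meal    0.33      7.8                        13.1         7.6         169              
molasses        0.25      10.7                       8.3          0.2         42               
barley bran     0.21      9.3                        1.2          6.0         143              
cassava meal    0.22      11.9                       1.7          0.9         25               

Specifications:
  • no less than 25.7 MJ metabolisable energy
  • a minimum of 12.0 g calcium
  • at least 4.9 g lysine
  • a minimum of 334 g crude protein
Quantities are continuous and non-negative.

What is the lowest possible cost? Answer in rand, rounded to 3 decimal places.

R0.640

Let x1 = kg of alfalfa meal, x2 = kg of molasses, x3 = kg of barley bran, x4 = kg of cassava meal.
Minimise 0.33x1 + 0.25x2 + 0.21x3 + 0.22x4 s.t.:
  7.8x1 + 10.7x2 + 9.3x3 + 11.9x4 ≥ 25.7   (metabolisable energy)
  13.1x1 + 8.3x2 + 1.2x3 + 1.7x4 ≥ 12   (calcium)
  7.6x1 + 0.2x2 + 6x3 + 0.9x4 ≥ 4.9   (lysine)
  169x1 + 42x2 + 143x3 + 25x4 ≥ 334   (crude protein)
  x1, x2, x3, x4 ≥ 0.
The minimum-cost mix takes nothing from cassava meal — only alfalfa meal, molasses, barley bran. There the metabolisable energy, calcium, crude protein constraints are tight.
That vertex is x1 = 0.3518, x2 = 0.6401, x3 = 1.732.
Cost = 0.33·0.3518 + 0.25·0.6401 + 0.21·1.732 = 0.63984.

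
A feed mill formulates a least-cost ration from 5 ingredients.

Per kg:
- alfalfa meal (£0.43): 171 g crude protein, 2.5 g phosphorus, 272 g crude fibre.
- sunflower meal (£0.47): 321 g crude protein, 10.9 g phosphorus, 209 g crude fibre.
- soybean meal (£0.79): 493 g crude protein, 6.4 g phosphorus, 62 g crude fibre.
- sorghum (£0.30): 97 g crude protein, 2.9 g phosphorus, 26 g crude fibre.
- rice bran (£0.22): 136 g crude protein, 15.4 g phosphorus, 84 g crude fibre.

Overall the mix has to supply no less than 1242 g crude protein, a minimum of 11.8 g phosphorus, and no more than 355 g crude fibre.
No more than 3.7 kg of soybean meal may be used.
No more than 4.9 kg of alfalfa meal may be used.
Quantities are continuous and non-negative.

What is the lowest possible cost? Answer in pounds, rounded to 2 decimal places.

£1.94

Treat it as an LP. Let x1 = kg of alfalfa meal, x2 = kg of sunflower meal, x3 = kg of soybean meal, x4 = kg of sorghum, x5 = kg of rice bran.
Minimise 0.43x1 + 0.47x2 + 0.79x3 + 0.3x4 + 0.22x5 subject to:
  171x1 + 321x2 + 493x3 + 97x4 + 136x5 ≥ 1242   (crude protein)
  2.5x1 + 10.9x2 + 6.4x3 + 2.9x4 + 15.4x5 ≥ 11.8   (phosphorus)
  272x1 + 209x2 + 62x3 + 26x4 + 84x5 ≤ 355   (crude fibre)
  x3 ≤ 3.7
  x1 ≤ 4.9
  x1, x2, x3, x4, x5 ≥ 0.
The minimum-cost mix takes nothing from alfalfa meal, sorghum, rice bran — only sunflower meal, soybean meal. Binding constraints: crude protein and crude fibre.
So sunflower meal = 1.179 kg, soybean meal = 1.752 kg.
Total cost: 0.47·1.179 + 0.79·1.752 = 1.9382.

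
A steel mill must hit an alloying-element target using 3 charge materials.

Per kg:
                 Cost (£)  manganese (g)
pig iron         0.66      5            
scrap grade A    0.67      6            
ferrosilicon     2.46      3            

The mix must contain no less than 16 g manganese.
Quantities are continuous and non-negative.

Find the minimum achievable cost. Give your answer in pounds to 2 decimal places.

Set it up as a linear program. Let x1 = kg of pig iron, x2 = kg of scrap grade A, x3 = kg of ferrosilicon.
min 0.66x1 + 0.67x2 + 2.46x3 with:
  5x1 + 6x2 + 3x3 ≥ 16   (manganese)
  x1, x2, x3 ≥ 0.
The minimum-cost mix takes nothing from pig iron, ferrosilicon — only scrap grade A. The manganese requirement is met with equality.
That vertex is x2 = 2.667.
Total cost: 0.67·2.667 = 1.7869.

£1.79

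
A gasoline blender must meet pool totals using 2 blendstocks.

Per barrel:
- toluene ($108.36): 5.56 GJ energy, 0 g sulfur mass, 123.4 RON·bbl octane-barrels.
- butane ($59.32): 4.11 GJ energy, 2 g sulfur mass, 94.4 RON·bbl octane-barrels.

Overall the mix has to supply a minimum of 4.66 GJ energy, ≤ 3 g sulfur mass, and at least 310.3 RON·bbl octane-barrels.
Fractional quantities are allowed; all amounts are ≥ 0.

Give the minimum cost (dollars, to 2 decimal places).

Let x1 = barrels of toluene, x2 = barrels of butane.
Minimise 108.36x1 + 59.32x2 subject to:
  5.56x1 + 4.11x2 ≥ 4.66   (energy)
  2x2 ≤ 3   (sulfur mass)
  123.4x1 + 94.4x2 ≥ 310.3   (octane-barrels)
  x1, x2 ≥ 0.
Both inputs are positive at the optimum. The sulfur mass and octane-barrels requirements are met with equality.
Optimal quantities: toluene = 1.3671 barrels, butane = 1.5 barrels.
Total cost: 108.36·1.3671 + 59.32·1.5 = 237.1190.

$237.12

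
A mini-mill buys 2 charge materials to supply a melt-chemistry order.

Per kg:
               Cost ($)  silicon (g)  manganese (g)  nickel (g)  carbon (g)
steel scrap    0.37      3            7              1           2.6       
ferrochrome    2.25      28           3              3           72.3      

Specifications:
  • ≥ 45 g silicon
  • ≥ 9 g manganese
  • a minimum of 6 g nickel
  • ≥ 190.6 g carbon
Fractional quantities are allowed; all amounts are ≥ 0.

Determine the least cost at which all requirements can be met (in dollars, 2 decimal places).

This is a linear program. Let x1 = kg of steel scrap, x2 = kg of ferrochrome.
Minimize 0.37x1 + 2.25x2 s.t.:
  3x1 + 28x2 ≥ 45   (silicon)
  7x1 + 3x2 ≥ 9   (manganese)
  1x1 + 3x2 ≥ 6   (nickel)
  2.6x1 + 72.3x2 ≥ 190.6   (carbon)
  x1, x2 ≥ 0.
Both inputs are positive at the optimum. There the manganese and carbon constraints are tight.
Optimal quantities: steel scrap = 0.1583 kg, ferrochrome = 2.631 kg.
Total cost: 0.37·0.1583 + 2.25·2.631 = 5.9783.

$5.98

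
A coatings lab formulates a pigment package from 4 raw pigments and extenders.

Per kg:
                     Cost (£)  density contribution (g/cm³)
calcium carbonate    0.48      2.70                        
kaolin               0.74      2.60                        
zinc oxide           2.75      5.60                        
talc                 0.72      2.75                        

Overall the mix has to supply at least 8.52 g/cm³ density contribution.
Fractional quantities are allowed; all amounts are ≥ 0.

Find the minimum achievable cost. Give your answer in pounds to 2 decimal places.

Set it up as a linear program. Let x1 = kg of calcium carbonate, x2 = kg of kaolin, x3 = kg of zinc oxide, x4 = kg of talc.
Minimise 0.48x1 + 0.74x2 + 2.75x3 + 0.72x4 subject to:
  2.7x1 + 2.6x2 + 5.6x3 + 2.75x4 ≥ 8.52   (density contribution)
  x1, x2, x3, x4 ≥ 0.
At the optimum only calcium carbonate is positive (kaolin, zinc oxide, talc = 0). Binding constraint: density contribution.
So calcium carbonate = 3.156 kg.
Objective = 0.48·3.156 = 1.5149.

£1.51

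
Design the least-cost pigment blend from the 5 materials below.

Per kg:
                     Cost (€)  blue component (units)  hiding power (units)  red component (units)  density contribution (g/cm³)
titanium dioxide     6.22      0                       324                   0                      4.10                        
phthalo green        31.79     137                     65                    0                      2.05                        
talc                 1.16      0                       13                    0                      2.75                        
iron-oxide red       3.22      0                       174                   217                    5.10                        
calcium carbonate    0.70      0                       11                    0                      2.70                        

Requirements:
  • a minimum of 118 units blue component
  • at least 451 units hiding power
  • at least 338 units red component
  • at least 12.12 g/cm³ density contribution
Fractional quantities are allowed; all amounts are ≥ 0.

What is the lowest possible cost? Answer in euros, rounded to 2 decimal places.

€34.69

Let x1 = kg of titanium dioxide, x2 = kg of phthalo green, x3 = kg of talc, x4 = kg of iron-oxide red, x5 = kg of calcium carbonate.
Minimise 6.22x1 + 31.79x2 + 1.16x3 + 3.22x4 + 0.7x5 subject to:
  137x2 ≥ 118   (blue component)
  324x1 + 65x2 + 13x3 + 174x4 + 11x5 ≥ 451   (hiding power)
  217x4 ≥ 338   (red component)
  4.1x1 + 2.05x2 + 2.75x3 + 5.1x4 + 2.7x5 ≥ 12.12   (density contribution)
  x1, x2, x3, x4, x5 ≥ 0.
At the optimum only phthalo green, iron-oxide red are positive (titanium dioxide, talc, calcium carbonate = 0). Binding constraints: blue component and hiding power.
So phthalo green = 0.8613 kg, iron-oxide red = 2.27 kg.
Objective = 31.79·0.8613 + 3.22·2.27 = 34.6901.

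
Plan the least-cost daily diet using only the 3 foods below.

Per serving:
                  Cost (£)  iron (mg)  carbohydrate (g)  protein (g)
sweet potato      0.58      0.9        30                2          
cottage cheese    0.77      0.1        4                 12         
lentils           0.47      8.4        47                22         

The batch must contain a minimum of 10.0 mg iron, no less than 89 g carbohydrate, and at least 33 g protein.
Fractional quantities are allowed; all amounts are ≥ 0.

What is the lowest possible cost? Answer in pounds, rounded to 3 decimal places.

£0.890

Let x1 = servings of sweet potato, x2 = servings of cottage cheese, x3 = servings of lentils.
Minimize 0.58x1 + 0.77x2 + 0.47x3 subject to:
  0.9x1 + 0.1x2 + 8.4x3 ≥ 10   (iron)
  30x1 + 4x2 + 47x3 ≥ 89   (carbohydrate)
  2x1 + 12x2 + 22x3 ≥ 33   (protein)
  x1, x2, x3 ≥ 0.
At the optimum only lentils is positive (sweet potato, cottage cheese = 0). There the carbohydrate constraint is tight.
So lentils = 1.894 servings.
Cost = 0.47·1.894 = 0.89018.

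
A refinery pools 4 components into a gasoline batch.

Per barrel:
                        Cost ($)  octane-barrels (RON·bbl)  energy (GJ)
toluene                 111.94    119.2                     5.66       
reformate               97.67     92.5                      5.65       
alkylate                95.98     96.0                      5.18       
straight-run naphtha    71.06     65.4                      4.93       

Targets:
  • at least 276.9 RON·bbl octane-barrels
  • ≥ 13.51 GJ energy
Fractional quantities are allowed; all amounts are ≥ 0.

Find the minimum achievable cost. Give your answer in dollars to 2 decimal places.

Let x1 = barrels of toluene, x2 = barrels of reformate, x3 = barrels of alkylate, x4 = barrels of straight-run naphtha.
Minimize 111.94x1 + 97.67x2 + 95.98x3 + 71.06x4 s.t.:
  119.2x1 + 92.5x2 + 96x3 + 65.4x4 ≥ 276.9   (octane-barrels)
  5.66x1 + 5.65x2 + 5.18x3 + 4.93x4 ≥ 13.51   (energy)
  x1, x2, x3, x4 ≥ 0.
At the optimum only toluene, straight-run naphtha are positive (reformate, alkylate = 0). The octane-barrels and energy requirements are met with equality.
Solving gives x1 = 2.2142, x4 = 0.19834.
Total cost: 111.94·2.2142 + 71.06·0.19834 = 261.9516.

$261.95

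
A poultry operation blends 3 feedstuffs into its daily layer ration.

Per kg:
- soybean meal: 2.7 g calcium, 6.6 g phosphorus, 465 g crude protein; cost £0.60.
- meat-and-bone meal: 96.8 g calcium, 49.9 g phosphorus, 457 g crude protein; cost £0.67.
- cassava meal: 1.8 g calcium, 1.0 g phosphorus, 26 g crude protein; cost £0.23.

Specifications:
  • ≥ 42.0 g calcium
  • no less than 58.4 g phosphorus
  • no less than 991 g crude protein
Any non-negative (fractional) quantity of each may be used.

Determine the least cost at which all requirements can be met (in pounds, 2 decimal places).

£1.36

This is a linear program. Let x1 = kg of soybean meal, x2 = kg of meat-and-bone meal, x3 = kg of cassava meal.
min 0.6x1 + 0.67x2 + 0.23x3 with:
  2.7x1 + 96.8x2 + 1.8x3 ≥ 42   (calcium)
  6.6x1 + 49.9x2 + 1x3 ≥ 58.4   (phosphorus)
  465x1 + 457x2 + 26x3 ≥ 991   (crude protein)
  x1, x2, x3 ≥ 0.
At the optimum only soybean meal, meat-and-bone meal are positive (cassava meal = 0). There the phosphorus and crude protein constraints are tight.
That vertex is x1 = 1.128, x2 = 1.021.
Cost = 0.6·1.128 + 0.67·1.021 = 1.3609.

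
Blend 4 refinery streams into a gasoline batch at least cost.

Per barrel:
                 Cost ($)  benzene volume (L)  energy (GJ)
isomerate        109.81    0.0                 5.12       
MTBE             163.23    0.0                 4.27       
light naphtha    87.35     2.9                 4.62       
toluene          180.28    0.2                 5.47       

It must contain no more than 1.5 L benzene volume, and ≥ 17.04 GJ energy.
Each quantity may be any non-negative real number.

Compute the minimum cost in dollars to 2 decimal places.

$359.39

Let x1 = barrels of isomerate, x2 = barrels of MTBE, x3 = barrels of light naphtha, x4 = barrels of toluene.
Minimise 109.81x1 + 163.23x2 + 87.35x3 + 180.28x4 subject to:
  2.9x3 + 0.2x4 ≤ 1.5   (benzene volume)
  5.12x1 + 4.27x2 + 4.62x3 + 5.47x4 ≥ 17.04   (energy)
  x1, x2, x3, x4 ≥ 0.
At the optimum only isomerate, light naphtha are positive (MTBE, toluene = 0). Binding constraints: benzene volume and energy.
That vertex is x1 = 2.8614, x3 = 0.51724.
Cost = 109.81·2.8614 + 87.35·0.51724 = 359.3912.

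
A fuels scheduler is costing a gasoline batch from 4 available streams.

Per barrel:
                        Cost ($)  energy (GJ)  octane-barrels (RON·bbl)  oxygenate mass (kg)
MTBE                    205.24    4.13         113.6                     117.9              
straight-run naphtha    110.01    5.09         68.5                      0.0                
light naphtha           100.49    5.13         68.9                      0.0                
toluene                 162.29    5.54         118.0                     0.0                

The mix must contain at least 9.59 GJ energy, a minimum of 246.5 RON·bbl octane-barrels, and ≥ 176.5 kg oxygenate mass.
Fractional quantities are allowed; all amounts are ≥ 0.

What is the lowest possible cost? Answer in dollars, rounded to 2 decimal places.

$412.38

Treat it as an LP. Let x1 = barrels of MTBE, x2 = barrels of straight-run naphtha, x3 = barrels of light naphtha, x4 = barrels of toluene.
Minimise 205.24x1 + 110.01x2 + 100.49x3 + 162.29x4 subject to:
  4.13x1 + 5.09x2 + 5.13x3 + 5.54x4 ≥ 9.59   (energy)
  113.6x1 + 68.5x2 + 68.9x3 + 118x4 ≥ 246.5   (octane-barrels)
  117.9x1 ≥ 176.5   (oxygenate mass)
  x1, x2, x3, x4 ≥ 0.
The optimal basis is {MTBE, toluene}; straight-run naphtha, light naphtha drop out. Binding constraints: octane-barrels and oxygenate mass.
Solving gives x1 = 1.497, x4 = 0.6478.
Hence cost = 205.24·1.497 + 162.29·0.6478 = $412.3757.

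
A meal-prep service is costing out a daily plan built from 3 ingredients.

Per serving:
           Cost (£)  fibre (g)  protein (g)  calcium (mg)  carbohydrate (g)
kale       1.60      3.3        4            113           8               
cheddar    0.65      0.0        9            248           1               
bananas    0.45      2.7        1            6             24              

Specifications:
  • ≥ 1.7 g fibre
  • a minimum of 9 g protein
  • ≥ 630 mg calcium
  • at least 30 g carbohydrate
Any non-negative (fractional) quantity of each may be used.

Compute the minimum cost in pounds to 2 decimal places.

Let x1 = servings of kale, x2 = servings of cheddar, x3 = servings of bananas.
min 1.6x1 + 0.65x2 + 0.45x3 with:
  3.3x1 + 2.7x3 ≥ 1.7   (fibre)
  4x1 + 9x2 + 1x3 ≥ 9   (protein)
  113x1 + 248x2 + 6x3 ≥ 630   (calcium)
  8x1 + 1x2 + 24x3 ≥ 30   (carbohydrate)
  x1, x2, x3 ≥ 0.
The optimal basis is {cheddar, bananas}; kale drops out. There the calcium and carbohydrate constraints are tight.
So cheddar = 2.513 servings, bananas = 1.145 servings.
Cost = 0.65·2.513 + 0.45·1.145 = 2.1487.

£2.15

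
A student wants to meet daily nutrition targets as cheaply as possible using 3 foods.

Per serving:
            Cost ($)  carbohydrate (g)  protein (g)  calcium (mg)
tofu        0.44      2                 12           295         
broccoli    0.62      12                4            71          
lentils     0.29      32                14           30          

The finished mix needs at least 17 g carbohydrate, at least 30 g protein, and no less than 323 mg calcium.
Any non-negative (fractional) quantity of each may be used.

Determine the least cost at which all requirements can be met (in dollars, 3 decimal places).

Set it up as a linear program. Let x1 = servings of tofu, x2 = servings of broccoli, x3 = servings of lentils.
Minimise 0.44x1 + 0.62x2 + 0.29x3 subject to:
  2x1 + 12x2 + 32x3 ≥ 17   (carbohydrate)
  12x1 + 4x2 + 14x3 ≥ 30   (protein)
  295x1 + 71x2 + 30x3 ≥ 323   (calcium)
  x1, x2, x3 ≥ 0.
The optimal basis is {tofu, lentils}; broccoli drops out. There the protein and calcium constraints are tight.
That vertex is x1 = 0.9607, x3 = 1.319.
Total cost: 0.44·0.9607 + 0.29·1.319 = 0.80522.

$0.805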